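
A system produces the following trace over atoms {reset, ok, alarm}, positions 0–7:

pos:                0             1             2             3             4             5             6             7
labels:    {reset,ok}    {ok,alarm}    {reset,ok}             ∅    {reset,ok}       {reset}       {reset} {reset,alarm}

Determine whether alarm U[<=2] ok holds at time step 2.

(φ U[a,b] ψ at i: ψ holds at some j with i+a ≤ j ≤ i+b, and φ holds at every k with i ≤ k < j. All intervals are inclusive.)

Need some j in [2,4] with ok, and alarm at every k in [2,j-1].
  j=2: ok holds; no prefix to check → satisfied.

Yes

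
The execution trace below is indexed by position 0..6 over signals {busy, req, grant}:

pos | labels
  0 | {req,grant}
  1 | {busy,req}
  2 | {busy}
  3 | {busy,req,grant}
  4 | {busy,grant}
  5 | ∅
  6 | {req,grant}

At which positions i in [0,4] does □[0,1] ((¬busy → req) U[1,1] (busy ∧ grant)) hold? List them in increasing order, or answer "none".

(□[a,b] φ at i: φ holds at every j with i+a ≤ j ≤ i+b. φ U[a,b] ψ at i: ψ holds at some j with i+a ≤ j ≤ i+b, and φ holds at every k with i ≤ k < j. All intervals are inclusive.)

2

Evaluate at each i in [0,4]:
  i=0: ✗ (fails at j=0)
  i=1: ✗ (fails at j=1)
  i=2: ✓ (all of [2,3])
  i=3: ✗ (fails at j=4)
  i=4: ✗ (fails at j=4)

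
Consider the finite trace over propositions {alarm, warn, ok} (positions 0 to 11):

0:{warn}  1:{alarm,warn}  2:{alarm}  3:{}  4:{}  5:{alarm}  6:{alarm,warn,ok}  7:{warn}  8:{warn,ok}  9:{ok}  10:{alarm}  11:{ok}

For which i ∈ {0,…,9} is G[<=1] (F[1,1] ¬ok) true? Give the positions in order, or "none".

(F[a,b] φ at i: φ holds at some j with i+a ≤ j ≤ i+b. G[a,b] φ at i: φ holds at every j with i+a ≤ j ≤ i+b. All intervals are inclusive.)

Evaluate at each i in [0,9]:
  i=0: ✓ (all of [0,1])
  i=1: ✓ (all of [1,2])
  i=2: ✓ (all of [2,3])
  i=3: ✓ (all of [3,4])
  i=4: ✗ (fails at j=5)
  i=5: ✗ (fails at j=5)
  i=6: ✗ (fails at j=7)
  i=7: ✗ (fails at j=7)
  i=8: ✗ (fails at j=8)
  i=9: ✗ (fails at j=10)

0, 1, 2, 3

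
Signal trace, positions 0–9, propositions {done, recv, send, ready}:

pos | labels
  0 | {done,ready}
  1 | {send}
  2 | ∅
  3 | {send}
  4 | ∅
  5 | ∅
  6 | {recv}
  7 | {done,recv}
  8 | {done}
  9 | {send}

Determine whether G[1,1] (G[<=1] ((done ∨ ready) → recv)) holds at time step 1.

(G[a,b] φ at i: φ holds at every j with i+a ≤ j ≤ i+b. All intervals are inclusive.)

Yes

Check G[<=1] ((done ∨ ready) → recv) at every j in [2,2]:
  j=2: holds on [2,3]
All positions satisfy it → formula holds.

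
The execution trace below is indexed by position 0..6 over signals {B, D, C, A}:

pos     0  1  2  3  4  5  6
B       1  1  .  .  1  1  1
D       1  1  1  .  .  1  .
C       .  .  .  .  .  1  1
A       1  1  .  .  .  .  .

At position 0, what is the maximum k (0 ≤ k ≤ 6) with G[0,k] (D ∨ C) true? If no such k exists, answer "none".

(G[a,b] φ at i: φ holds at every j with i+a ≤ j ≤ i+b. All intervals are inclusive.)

2

(D ∨ C) must hold from j=0 onward; find where it first fails.
  j=0: holds
  j=1: holds
  j=2: holds
  j=3: fails
Holds on [0,2], so largest k = 2.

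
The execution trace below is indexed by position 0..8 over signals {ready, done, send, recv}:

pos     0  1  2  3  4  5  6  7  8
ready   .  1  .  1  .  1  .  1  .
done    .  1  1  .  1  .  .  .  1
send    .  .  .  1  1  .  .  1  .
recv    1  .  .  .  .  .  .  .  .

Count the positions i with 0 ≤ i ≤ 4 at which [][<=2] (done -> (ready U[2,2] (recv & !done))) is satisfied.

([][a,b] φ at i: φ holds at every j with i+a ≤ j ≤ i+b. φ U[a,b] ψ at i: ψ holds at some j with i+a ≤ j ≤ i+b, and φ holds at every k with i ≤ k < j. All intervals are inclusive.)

0

Evaluate at each i in [0,4]:
  i=0: ✗ (fails at j=1)
  i=1: ✗ (fails at j=1)
  i=2: ✗ (fails at j=2)
  i=3: ✗ (fails at j=4)
  i=4: ✗ (fails at j=4)
Positions where it holds: {} → 0.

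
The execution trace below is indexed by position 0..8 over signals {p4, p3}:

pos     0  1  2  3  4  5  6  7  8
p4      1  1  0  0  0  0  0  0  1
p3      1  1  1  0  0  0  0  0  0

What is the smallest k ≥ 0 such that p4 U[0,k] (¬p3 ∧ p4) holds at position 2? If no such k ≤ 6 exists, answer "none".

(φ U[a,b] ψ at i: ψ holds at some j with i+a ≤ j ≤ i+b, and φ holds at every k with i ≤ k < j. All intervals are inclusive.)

none

Need earliest j ≥ 2 with (¬p3 ∧ p4), and p4 at every k in [2,j-1].
  j=2: rhs fails.
  j=3: rhs fails.
  j=4: rhs fails.
  j=5: rhs fails.
  j=6: rhs fails.
  j=7: rhs fails.
  j=8: rhs holds but lhs fails at k=2.
No witness within the range → none.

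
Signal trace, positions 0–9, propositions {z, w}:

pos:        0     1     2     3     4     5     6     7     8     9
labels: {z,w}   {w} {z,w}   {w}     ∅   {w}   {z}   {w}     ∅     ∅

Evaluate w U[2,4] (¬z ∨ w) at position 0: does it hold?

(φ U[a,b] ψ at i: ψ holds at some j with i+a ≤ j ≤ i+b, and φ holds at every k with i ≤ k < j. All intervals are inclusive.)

Need some j in [2,4] with (¬z ∨ w), and w at every k in [0,j-1].
  j=2: (¬z ∨ w) holds; w holds at every k in [0,1] → satisfied.

Yes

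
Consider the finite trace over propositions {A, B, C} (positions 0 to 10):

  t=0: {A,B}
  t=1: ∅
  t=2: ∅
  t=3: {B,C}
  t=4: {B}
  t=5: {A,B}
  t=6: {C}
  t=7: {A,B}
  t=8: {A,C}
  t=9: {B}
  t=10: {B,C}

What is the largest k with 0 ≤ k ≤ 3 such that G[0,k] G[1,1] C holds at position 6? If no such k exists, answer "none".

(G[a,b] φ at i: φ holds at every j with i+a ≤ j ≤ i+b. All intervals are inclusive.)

none

G[1,1] C must hold from j=6 onward; find where it first fails.
  j=6: fails → no k works.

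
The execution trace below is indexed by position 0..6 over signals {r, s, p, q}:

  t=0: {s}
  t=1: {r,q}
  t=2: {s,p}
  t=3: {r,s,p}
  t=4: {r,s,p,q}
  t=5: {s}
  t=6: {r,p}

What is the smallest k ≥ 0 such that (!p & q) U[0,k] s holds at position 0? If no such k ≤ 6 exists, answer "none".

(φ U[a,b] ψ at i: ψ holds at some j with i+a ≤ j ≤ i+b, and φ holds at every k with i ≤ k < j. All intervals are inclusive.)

Need earliest j ≥ 0 with s, and (!p & q) at every k in [0,j-1].
  j=0: rhs holds (empty prefix). k = 0.

0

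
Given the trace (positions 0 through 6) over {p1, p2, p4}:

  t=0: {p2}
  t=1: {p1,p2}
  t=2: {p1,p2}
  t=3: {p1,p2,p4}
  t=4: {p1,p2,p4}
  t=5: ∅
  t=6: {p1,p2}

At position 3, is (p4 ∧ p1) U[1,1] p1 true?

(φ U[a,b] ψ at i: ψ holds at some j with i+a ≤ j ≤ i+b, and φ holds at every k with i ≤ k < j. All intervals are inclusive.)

Need some j in [4,4] with p1, and (p4 ∧ p1) at every k in [3,j-1].
  j=4: p1 holds; (p4 ∧ p1) holds at every k in [3,3] → satisfied.

True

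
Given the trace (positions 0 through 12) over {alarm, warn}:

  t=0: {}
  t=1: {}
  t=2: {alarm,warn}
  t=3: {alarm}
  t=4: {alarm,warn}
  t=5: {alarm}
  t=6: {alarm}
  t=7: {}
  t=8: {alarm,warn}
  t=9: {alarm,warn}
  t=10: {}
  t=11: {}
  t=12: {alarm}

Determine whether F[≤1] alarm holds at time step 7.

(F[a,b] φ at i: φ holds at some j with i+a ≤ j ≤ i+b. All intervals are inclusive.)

True

Check alarm at each j in [7,8]:
  j=7: false
  j=8: true
Found at j=8 → formula holds.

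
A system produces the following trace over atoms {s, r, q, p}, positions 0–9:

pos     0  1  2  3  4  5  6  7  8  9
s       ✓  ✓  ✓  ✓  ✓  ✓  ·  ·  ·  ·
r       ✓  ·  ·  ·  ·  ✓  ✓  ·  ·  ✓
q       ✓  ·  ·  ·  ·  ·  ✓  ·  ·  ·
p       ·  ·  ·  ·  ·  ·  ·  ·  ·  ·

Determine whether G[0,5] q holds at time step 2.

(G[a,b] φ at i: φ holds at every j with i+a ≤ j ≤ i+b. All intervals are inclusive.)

False

Check q at every j in [2,7]:
  j=2: false
  j=3: false
  j=4: false
  j=5: false
  j=6: true
  j=7: false
Fails at j=2 → formula fails.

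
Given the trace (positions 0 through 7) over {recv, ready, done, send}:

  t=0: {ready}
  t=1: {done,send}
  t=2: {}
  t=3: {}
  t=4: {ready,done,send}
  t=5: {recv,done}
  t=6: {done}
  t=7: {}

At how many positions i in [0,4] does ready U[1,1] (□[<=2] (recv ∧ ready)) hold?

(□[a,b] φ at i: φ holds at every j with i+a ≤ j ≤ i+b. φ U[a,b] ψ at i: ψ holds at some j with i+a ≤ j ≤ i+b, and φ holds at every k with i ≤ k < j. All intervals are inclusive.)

0

Evaluate at each i in [0,4]:
  i=0: ✗ (no rhs in [1,1])
  i=1: ✗ (no rhs in [2,2])
  i=2: ✗ (no rhs in [3,3])
  i=3: ✗ (no rhs in [4,4])
  i=4: ✗ (no rhs in [5,5])
Positions where it holds: {} → 0.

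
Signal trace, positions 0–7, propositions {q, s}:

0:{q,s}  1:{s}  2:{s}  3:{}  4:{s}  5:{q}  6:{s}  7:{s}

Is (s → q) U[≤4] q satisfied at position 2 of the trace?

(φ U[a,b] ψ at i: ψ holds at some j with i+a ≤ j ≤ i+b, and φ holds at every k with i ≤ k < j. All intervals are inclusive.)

Need some j in [2,6] with q, and (s → q) at every k in [2,j-1].
  j=2: q false.
  j=3: q false.
  j=4: q false.
  j=5: q holds, but (s → q) fails at k=2 → not this j.
  j=6: q false.
No j in the window works → until fails.

No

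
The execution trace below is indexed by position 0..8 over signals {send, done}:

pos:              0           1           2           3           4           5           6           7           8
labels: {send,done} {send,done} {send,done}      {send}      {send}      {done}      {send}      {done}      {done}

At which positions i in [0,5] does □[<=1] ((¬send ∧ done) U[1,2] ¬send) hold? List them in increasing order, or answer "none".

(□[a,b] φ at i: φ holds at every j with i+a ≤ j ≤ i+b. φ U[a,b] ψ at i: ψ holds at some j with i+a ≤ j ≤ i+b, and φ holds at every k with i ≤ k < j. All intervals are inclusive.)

none

Evaluate at each i in [0,5]:
  i=0: ✗ (fails at j=0)
  i=1: ✗ (fails at j=1)
  i=2: ✗ (fails at j=2)
  i=3: ✗ (fails at j=3)
  i=4: ✗ (fails at j=4)
  i=5: ✗ (fails at j=5)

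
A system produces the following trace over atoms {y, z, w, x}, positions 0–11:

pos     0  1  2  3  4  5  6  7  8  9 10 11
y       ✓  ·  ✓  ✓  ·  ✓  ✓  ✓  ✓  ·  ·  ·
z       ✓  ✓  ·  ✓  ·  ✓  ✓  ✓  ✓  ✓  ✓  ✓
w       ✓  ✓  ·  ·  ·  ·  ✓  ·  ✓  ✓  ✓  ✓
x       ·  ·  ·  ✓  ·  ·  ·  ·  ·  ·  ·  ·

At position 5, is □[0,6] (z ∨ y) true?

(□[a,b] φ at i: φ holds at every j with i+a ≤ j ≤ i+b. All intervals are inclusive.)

Check (z ∨ y) at every j in [5,11]:
  j=5: true
  j=6: true
  j=7: true
  j=8: true
  j=9: true
  j=10: true
  j=11: true
All positions satisfy it → formula holds.

Yes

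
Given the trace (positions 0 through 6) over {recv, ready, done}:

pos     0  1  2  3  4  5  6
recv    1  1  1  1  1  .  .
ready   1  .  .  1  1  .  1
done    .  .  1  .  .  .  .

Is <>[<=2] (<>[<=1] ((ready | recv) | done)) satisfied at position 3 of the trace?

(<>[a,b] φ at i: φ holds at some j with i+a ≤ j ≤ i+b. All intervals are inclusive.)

Check <>[<=1] ((ready | recv) | done) at each j in [3,5]:
  j=3: holds (witness at 3)
  j=4: holds (witness at 4)
  j=5: holds (witness at 6)
Found at j=3 → formula holds.

Yes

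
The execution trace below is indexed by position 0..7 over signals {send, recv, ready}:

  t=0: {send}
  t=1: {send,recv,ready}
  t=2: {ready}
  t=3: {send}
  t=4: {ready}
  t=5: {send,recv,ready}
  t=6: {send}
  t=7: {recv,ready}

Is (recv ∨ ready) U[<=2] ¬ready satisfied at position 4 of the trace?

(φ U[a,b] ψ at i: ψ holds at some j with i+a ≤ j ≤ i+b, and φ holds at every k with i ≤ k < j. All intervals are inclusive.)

Need some j in [4,6] with ¬ready, and (recv ∨ ready) at every k in [4,j-1].
  j=4: ¬ready false.
  j=5: ¬ready false.
  j=6: ¬ready holds; (recv ∨ ready) holds at every k in [4,5] → satisfied.

Yes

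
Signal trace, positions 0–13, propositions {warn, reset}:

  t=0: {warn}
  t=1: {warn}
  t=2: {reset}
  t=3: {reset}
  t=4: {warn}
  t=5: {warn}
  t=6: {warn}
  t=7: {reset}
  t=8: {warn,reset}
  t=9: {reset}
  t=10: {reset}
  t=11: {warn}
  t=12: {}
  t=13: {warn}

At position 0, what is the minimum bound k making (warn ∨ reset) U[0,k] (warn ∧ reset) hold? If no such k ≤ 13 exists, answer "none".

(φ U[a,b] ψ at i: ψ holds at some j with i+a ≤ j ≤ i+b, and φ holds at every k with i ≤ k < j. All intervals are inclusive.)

8

Need earliest j ≥ 0 with (warn ∧ reset), and (warn ∨ reset) at every k in [0,j-1].
  j=0: rhs fails.
  j=1: rhs fails.
  j=2: rhs fails.
  j=3: rhs fails.
  j=4: rhs fails.
  j=5: rhs fails.
  j=6: rhs fails.
  j=7: rhs fails.
  j=8: rhs holds; lhs holds on [0,7]. k = 8.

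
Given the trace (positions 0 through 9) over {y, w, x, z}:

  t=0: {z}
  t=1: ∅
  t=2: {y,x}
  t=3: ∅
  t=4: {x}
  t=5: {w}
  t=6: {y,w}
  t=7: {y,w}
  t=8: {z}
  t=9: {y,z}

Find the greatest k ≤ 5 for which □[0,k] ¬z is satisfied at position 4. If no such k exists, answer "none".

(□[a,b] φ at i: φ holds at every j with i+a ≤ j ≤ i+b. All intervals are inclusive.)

¬z must hold from j=4 onward; find where it first fails.
  j=4: holds
  j=5: holds
  j=6: holds
  j=7: holds
  j=8: fails
Holds on [4,7], so largest k = 3.

3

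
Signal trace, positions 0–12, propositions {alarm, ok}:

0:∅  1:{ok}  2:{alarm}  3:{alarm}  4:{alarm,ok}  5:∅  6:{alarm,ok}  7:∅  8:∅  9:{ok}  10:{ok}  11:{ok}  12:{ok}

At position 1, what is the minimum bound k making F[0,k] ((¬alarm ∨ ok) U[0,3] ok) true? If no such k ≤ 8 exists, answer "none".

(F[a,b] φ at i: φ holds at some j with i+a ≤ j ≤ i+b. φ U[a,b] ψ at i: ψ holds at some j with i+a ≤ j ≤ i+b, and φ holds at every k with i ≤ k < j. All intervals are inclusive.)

Scan j = 1,2,… for ((¬alarm ∨ ok) U[0,3] ok):
  j=1: holds
First hit at j=1, so smallest k = 1-1 = 0.

0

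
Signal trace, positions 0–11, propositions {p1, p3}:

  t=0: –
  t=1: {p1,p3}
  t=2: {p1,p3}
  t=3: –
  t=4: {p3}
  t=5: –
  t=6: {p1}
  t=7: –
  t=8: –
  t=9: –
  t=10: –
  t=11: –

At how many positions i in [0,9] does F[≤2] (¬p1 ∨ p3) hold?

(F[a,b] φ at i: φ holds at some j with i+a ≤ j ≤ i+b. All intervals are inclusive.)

Evaluate at each i in [0,9]:
  i=0: ✓ (witness j=0)
  i=1: ✓ (witness j=1)
  i=2: ✓ (witness j=2)
  i=3: ✓ (witness j=3)
  i=4: ✓ (witness j=4)
  i=5: ✓ (witness j=5)
  i=6: ✓ (witness j=7)
  i=7: ✓ (witness j=7)
  i=8: ✓ (witness j=8)
  i=9: ✓ (witness j=9)
Positions where it holds: {0, 1, 2, 3, 4, 5, 6, 7, 8, 9} → 10.

10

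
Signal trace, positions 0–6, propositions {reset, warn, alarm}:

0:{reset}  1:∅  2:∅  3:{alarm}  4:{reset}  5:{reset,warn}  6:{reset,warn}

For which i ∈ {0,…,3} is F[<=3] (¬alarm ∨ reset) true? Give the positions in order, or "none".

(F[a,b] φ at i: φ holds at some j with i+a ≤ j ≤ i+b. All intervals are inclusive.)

0, 1, 2, 3

Evaluate at each i in [0,3]:
  i=0: ✓ (witness j=0)
  i=1: ✓ (witness j=1)
  i=2: ✓ (witness j=2)
  i=3: ✓ (witness j=4)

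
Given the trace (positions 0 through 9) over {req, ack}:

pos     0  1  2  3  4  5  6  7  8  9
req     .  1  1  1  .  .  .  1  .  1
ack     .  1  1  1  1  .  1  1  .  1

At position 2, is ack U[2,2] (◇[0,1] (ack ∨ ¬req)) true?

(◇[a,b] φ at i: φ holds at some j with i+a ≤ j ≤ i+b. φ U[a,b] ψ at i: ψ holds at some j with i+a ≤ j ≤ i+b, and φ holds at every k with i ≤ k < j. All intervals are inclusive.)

Need some j in [4,4] with ◇[0,1] (ack ∨ ¬req), and ack at every k in [2,j-1].
  j=4: ◇[0,1] (ack ∨ ¬req) holds; ack holds at every k in [2,3] → satisfied.

Holds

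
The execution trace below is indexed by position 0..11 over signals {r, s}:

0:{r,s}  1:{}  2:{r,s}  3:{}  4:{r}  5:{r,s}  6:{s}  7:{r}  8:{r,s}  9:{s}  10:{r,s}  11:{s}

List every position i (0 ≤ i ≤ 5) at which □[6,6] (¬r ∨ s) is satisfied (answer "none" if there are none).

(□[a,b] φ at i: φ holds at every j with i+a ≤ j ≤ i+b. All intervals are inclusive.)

Evaluate at each i in [0,5]:
  i=0: ✓ (all of [6,6])
  i=1: ✗ (fails at j=7)
  i=2: ✓ (all of [8,8])
  i=3: ✓ (all of [9,9])
  i=4: ✓ (all of [10,10])
  i=5: ✓ (all of [11,11])

0, 2, 3, 4, 5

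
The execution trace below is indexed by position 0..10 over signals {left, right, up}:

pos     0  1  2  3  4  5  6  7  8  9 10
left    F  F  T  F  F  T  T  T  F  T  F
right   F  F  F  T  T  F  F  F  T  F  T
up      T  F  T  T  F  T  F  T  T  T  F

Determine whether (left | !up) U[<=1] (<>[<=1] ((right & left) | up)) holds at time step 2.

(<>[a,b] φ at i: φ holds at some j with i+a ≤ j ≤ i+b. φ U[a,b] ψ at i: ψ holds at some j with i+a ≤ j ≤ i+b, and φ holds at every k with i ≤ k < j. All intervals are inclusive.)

Yes

Need some j in [2,3] with <>[<=1] ((right & left) | up), and (left | !up) at every k in [2,j-1].
  j=2: <>[<=1] ((right & left) | up) holds; no prefix to check → satisfied.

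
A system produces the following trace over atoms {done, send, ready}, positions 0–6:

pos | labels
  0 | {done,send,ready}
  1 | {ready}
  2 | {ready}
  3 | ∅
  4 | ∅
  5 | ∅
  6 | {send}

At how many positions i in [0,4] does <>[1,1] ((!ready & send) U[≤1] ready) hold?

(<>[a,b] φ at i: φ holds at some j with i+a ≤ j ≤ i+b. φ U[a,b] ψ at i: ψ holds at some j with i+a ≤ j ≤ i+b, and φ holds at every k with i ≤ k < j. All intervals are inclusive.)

Evaluate at each i in [0,4]:
  i=0: ✓ (witness j=1)
  i=1: ✓ (witness j=2)
  i=2: ✗ (none in [3,3])
  i=3: ✗ (none in [4,4])
  i=4: ✗ (none in [5,5])
Positions where it holds: {0, 1} → 2.

2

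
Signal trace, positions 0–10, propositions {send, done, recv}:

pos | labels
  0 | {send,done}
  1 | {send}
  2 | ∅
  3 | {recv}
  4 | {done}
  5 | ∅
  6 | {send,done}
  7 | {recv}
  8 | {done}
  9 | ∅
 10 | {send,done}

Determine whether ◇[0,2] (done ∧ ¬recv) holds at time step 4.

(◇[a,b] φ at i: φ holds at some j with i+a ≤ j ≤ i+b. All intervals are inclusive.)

Holds

Check (done ∧ ¬recv) at each j in [4,6]:
  j=4: true
  j=5: false
  j=6: true
Found at j=4 → formula holds.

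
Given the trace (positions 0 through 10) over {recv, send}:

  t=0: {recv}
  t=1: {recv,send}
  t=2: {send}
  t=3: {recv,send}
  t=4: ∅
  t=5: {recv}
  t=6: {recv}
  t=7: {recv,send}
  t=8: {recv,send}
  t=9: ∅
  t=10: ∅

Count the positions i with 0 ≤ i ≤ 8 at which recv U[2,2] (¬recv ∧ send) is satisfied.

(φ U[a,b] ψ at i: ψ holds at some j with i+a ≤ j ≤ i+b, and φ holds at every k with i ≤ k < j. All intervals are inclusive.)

1

Evaluate at each i in [0,8]:
  i=0: ✓ (rhs at j=2; lhs holds on [0,1])
  i=1: ✗ (no rhs in [3,3])
  i=2: ✗ (no rhs in [4,4])
  i=3: ✗ (no rhs in [5,5])
  i=4: ✗ (no rhs in [6,6])
  i=5: ✗ (no rhs in [7,7])
  i=6: ✗ (no rhs in [8,8])
  i=7: ✗ (no rhs in [9,9])
  i=8: ✗ (no rhs in [10,10])
Positions where it holds: {0} → 1.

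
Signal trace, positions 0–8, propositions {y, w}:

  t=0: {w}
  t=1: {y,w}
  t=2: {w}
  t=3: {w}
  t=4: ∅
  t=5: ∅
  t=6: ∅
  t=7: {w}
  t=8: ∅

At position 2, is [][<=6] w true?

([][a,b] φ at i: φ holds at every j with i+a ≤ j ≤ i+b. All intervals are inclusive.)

No

Check w at every j in [2,8]:
  j=2: true
  j=3: true
  j=4: false
  j=5: false
  j=6: false
  j=7: true
  j=8: false
Fails at j=4 → formula fails.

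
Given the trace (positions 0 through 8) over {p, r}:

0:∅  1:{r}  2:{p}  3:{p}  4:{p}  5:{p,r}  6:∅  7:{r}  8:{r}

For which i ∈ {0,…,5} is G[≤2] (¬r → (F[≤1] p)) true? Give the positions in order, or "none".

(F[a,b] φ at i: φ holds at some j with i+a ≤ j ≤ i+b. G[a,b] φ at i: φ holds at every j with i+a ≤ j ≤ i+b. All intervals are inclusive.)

Evaluate at each i in [0,5]:
  i=0: ✗ (fails at j=0)
  i=1: ✓ (all of [1,3])
  i=2: ✓ (all of [2,4])
  i=3: ✓ (all of [3,5])
  i=4: ✗ (fails at j=6)
  i=5: ✗ (fails at j=6)

1, 2, 3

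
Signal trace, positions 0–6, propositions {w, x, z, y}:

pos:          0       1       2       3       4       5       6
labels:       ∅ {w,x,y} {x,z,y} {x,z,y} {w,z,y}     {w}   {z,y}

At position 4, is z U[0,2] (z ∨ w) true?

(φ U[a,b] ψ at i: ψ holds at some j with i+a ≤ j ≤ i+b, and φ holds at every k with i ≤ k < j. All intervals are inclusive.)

Need some j in [4,6] with (z ∨ w), and z at every k in [4,j-1].
  j=4: (z ∨ w) holds; no prefix to check → satisfied.

True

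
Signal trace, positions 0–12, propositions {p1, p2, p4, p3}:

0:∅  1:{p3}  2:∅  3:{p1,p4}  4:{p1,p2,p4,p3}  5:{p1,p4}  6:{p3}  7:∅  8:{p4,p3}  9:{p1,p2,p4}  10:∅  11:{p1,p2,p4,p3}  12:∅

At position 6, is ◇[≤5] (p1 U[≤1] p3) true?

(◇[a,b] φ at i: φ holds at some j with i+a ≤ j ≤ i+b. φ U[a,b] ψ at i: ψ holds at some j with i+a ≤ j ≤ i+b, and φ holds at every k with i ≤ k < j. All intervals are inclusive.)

Yes

Check (p1 U[≤1] p3) at each j in [6,11]:
  j=6: holds
  j=7: fails
  j=8: holds
  j=9: fails
  j=10: fails
  j=11: holds
Found at j=6 → formula holds.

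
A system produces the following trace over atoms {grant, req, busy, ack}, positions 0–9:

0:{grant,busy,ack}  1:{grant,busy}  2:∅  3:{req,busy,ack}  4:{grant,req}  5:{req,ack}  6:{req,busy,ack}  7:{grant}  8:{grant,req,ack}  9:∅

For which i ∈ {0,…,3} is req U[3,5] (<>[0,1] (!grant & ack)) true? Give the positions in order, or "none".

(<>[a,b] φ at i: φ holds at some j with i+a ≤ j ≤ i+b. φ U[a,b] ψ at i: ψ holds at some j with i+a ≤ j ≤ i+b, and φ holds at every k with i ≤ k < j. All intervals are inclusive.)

Evaluate at each i in [0,3]:
  i=0: ✗ (lhs fails at k=0 before rhs at j=3)
  i=1: ✗ (lhs fails at k=1 before rhs at j=4)
  i=2: ✗ (lhs fails at k=2 before rhs at j=5)
  i=3: ✓ (rhs at j=6; lhs holds on [3,5])

3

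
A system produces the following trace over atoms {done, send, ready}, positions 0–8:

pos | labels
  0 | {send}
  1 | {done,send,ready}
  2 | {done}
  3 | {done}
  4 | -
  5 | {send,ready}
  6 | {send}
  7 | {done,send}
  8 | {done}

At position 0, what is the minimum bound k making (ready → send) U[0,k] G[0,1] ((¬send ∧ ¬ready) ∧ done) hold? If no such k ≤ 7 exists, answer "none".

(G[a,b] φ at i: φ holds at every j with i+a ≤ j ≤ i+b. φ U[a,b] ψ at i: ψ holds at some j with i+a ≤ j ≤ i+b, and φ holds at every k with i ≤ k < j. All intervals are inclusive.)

Need earliest j ≥ 0 with G[0,1] ((¬send ∧ ¬ready) ∧ done), and (ready → send) at every k in [0,j-1].
  j=0: rhs fails.
  j=1: rhs fails.
  j=2: rhs holds; lhs holds on [0,1]. k = 2.

2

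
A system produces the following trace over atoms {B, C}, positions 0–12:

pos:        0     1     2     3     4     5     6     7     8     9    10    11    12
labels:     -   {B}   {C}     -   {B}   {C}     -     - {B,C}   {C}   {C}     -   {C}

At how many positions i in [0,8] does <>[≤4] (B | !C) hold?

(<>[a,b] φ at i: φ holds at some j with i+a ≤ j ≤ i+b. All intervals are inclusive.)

9

Evaluate at each i in [0,8]:
  i=0: ✓ (witness j=0)
  i=1: ✓ (witness j=1)
  i=2: ✓ (witness j=3)
  i=3: ✓ (witness j=3)
  i=4: ✓ (witness j=4)
  i=5: ✓ (witness j=6)
  i=6: ✓ (witness j=6)
  i=7: ✓ (witness j=7)
  i=8: ✓ (witness j=8)
Positions where it holds: {0, 1, 2, 3, 4, 5, 6, 7, 8} → 9.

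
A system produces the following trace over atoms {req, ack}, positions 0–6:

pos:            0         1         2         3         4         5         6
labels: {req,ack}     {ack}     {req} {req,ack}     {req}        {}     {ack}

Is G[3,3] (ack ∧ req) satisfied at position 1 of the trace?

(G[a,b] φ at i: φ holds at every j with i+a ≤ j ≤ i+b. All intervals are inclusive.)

Does not hold

Check (ack ∧ req) at every j in [4,4]:
  j=4: false
Fails at j=4 → formula fails.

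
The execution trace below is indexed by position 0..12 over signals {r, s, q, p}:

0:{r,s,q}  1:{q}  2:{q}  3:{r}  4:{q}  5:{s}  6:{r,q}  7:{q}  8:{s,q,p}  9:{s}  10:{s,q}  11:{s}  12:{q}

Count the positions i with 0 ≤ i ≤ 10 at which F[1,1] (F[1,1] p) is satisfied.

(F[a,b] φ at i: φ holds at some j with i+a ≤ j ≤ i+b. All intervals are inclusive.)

1

Evaluate at each i in [0,10]:
  i=0: ✗ (none in [1,1])
  i=1: ✗ (none in [2,2])
  i=2: ✗ (none in [3,3])
  i=3: ✗ (none in [4,4])
  i=4: ✗ (none in [5,5])
  i=5: ✗ (none in [6,6])
  i=6: ✓ (witness j=7)
  i=7: ✗ (none in [8,8])
  i=8: ✗ (none in [9,9])
  i=9: ✗ (none in [10,10])
  i=10: ✗ (none in [11,11])
Positions where it holds: {6} → 1.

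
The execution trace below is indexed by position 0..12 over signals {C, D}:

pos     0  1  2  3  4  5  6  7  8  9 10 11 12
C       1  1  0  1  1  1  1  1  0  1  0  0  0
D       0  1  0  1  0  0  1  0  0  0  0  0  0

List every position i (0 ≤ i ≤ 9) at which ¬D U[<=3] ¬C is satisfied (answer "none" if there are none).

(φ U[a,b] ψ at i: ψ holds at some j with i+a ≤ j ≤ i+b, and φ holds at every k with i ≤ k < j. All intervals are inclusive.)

Evaluate at each i in [0,9]:
  i=0: ✗ (lhs fails at k=1 before rhs at j=2)
  i=1: ✗ (lhs fails at k=1 before rhs at j=2)
  i=2: ✓ (rhs at j=2)
  i=3: ✗ (no rhs in [3,6])
  i=4: ✗ (no rhs in [4,7])
  i=5: ✗ (lhs fails at k=6 before rhs at j=8)
  i=6: ✗ (lhs fails at k=6 before rhs at j=8)
  i=7: ✓ (rhs at j=8; lhs holds on [7,7])
  i=8: ✓ (rhs at j=8)
  i=9: ✓ (rhs at j=10; lhs holds on [9,9])

2, 7, 8, 9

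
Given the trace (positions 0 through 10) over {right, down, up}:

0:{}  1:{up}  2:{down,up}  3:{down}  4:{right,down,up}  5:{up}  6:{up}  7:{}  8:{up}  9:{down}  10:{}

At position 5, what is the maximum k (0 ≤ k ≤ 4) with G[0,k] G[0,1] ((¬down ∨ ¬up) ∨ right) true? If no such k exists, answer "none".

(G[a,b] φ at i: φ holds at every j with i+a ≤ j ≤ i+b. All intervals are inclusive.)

4

G[0,1] ((¬down ∨ ¬up) ∨ right) must hold from j=5 onward; find where it first fails.
  j=5: holds
  j=6: holds
  j=7: holds
  j=8: holds
  j=9: holds
Holds through j=9; largest k = 4.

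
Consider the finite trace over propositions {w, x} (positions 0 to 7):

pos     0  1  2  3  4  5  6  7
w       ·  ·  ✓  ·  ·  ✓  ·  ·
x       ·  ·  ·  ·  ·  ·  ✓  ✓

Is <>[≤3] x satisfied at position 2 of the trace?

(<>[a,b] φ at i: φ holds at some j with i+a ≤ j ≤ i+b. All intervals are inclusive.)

Check x at each j in [2,5]:
  j=2: false
  j=3: false
  j=4: false
  j=5: false
No position in the window satisfies it → formula fails.

Does not hold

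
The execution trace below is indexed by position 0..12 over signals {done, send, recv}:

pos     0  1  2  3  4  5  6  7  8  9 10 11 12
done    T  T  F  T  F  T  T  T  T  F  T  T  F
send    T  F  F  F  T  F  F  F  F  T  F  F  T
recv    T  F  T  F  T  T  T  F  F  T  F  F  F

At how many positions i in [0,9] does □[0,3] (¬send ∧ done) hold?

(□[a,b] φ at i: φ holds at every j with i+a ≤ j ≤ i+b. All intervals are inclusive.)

1

Evaluate at each i in [0,9]:
  i=0: ✗ (fails at j=0)
  i=1: ✗ (fails at j=2)
  i=2: ✗ (fails at j=2)
  i=3: ✗ (fails at j=4)
  i=4: ✗ (fails at j=4)
  i=5: ✓ (all of [5,8])
  i=6: ✗ (fails at j=9)
  i=7: ✗ (fails at j=9)
  i=8: ✗ (fails at j=9)
  i=9: ✗ (fails at j=9)
Positions where it holds: {5} → 1.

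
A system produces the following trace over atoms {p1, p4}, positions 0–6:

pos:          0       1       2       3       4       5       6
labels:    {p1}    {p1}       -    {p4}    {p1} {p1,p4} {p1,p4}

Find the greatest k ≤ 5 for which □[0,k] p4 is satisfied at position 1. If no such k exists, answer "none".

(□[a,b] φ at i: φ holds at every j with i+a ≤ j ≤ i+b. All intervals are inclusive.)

none

p4 must hold from j=1 onward; find where it first fails.
  j=1: fails → no k works.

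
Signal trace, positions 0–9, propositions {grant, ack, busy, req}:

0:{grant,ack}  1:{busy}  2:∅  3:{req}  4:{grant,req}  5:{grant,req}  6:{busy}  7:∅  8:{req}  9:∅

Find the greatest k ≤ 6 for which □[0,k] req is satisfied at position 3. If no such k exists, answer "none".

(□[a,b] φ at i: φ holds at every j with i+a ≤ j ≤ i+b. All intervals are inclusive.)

req must hold from j=3 onward; find where it first fails.
  j=3: holds
  j=4: holds
  j=5: holds
  j=6: fails
Holds on [3,5], so largest k = 2.

2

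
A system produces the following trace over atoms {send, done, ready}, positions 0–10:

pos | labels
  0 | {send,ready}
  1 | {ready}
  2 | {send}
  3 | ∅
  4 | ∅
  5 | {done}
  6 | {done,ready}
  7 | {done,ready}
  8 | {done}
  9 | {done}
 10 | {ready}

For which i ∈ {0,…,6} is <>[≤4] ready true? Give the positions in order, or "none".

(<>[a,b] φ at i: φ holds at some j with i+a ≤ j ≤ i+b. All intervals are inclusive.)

0, 1, 2, 3, 4, 5, 6

Evaluate at each i in [0,6]:
  i=0: ✓ (witness j=0)
  i=1: ✓ (witness j=1)
  i=2: ✓ (witness j=6)
  i=3: ✓ (witness j=6)
  i=4: ✓ (witness j=6)
  i=5: ✓ (witness j=6)
  i=6: ✓ (witness j=6)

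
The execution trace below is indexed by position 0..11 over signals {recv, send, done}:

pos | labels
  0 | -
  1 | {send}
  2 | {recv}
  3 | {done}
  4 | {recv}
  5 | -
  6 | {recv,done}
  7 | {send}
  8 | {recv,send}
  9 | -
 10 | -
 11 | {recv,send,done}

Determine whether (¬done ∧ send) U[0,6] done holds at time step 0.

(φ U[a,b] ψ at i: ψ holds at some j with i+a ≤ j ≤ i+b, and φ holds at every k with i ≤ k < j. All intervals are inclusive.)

Need some j in [0,6] with done, and (¬done ∧ send) at every k in [0,j-1].
  j=0: done false.
  j=1: done false.
  j=2: done false.
  j=3: done holds, but (¬done ∧ send) fails at k=0 → not this j.
  j=4: done false.
  j=5: done false.
  j=6: done holds, but (¬done ∧ send) fails at k=0 → not this j.
No j in the window works → until fails.

No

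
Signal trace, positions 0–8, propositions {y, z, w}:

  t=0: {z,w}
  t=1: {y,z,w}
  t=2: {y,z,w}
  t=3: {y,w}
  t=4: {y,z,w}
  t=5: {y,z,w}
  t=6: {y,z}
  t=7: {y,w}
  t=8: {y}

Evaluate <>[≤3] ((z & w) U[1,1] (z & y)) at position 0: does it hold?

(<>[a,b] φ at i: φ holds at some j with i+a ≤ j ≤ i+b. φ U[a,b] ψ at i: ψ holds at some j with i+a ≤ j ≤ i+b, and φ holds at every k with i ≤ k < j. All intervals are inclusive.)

Holds

Check ((z & w) U[1,1] (z & y)) at each j in [0,3]:
  j=0: holds
  j=1: holds
  j=2: fails
  j=3: fails
Found at j=0 → formula holds.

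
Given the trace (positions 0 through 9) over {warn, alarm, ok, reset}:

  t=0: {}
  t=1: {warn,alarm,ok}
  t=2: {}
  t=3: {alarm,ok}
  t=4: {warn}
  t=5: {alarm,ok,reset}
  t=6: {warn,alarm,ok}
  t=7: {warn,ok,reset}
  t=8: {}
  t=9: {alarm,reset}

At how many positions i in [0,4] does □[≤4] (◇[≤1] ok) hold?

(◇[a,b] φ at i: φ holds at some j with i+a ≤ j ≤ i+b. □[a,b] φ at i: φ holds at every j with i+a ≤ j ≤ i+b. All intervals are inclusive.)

4

Evaluate at each i in [0,4]:
  i=0: ✓ (all of [0,4])
  i=1: ✓ (all of [1,5])
  i=2: ✓ (all of [2,6])
  i=3: ✓ (all of [3,7])
  i=4: ✗ (fails at j=8)
Positions where it holds: {0, 1, 2, 3} → 4.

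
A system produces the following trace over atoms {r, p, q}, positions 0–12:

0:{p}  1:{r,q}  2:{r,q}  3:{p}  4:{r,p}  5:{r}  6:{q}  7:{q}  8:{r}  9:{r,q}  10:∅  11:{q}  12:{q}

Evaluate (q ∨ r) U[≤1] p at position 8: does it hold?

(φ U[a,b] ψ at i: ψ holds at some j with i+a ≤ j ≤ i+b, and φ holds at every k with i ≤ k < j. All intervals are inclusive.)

No

Need some j in [8,9] with p, and (q ∨ r) at every k in [8,j-1].
  j=8: p false.
  j=9: p false.
No j in the window works → until fails.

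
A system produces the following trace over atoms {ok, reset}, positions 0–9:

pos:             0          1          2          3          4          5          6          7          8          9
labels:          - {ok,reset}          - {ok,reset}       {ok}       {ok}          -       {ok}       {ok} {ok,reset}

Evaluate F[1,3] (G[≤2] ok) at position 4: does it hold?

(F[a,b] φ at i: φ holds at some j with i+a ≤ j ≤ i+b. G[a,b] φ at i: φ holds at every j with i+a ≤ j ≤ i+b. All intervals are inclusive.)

Holds

Check G[≤2] ok at each j in [5,7]:
  j=5: fails at 6
  j=6: fails at 6
  j=7: holds on [7,9]
Found at j=7 → formula holds.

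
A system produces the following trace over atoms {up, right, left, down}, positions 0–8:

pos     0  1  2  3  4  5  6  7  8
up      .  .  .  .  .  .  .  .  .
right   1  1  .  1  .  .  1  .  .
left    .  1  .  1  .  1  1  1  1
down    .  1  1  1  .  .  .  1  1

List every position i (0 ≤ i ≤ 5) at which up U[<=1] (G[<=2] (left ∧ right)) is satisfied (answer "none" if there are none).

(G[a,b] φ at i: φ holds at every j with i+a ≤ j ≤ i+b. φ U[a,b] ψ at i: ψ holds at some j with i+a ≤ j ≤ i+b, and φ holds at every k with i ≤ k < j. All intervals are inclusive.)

none

Evaluate at each i in [0,5]:
  i=0: ✗ (no rhs in [0,1])
  i=1: ✗ (no rhs in [1,2])
  i=2: ✗ (no rhs in [2,3])
  i=3: ✗ (no rhs in [3,4])
  i=4: ✗ (no rhs in [4,5])
  i=5: ✗ (no rhs in [5,6])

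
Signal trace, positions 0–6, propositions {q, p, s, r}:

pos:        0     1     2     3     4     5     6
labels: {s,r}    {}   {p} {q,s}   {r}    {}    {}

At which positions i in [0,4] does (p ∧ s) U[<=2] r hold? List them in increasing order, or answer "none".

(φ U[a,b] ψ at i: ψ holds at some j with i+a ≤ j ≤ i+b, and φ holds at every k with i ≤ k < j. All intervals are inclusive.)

Evaluate at each i in [0,4]:
  i=0: ✓ (rhs at j=0)
  i=1: ✗ (no rhs in [1,3])
  i=2: ✗ (lhs fails at k=2 before rhs at j=4)
  i=3: ✗ (lhs fails at k=3 before rhs at j=4)
  i=4: ✓ (rhs at j=4)

0, 4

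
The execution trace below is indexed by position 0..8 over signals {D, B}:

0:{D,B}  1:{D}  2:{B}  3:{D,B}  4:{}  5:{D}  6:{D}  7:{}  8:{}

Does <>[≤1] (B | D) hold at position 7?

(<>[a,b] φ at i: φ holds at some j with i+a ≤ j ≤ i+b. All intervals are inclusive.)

False

Check (B | D) at each j in [7,8]:
  j=7: false
  j=8: false
No position in the window satisfies it → formula fails.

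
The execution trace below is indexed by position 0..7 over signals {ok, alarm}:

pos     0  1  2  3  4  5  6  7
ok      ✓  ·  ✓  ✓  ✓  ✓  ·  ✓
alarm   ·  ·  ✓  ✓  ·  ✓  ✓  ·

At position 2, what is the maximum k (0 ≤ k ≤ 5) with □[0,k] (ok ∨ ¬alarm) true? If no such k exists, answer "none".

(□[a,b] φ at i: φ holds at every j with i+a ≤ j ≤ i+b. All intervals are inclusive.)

(ok ∨ ¬alarm) must hold from j=2 onward; find where it first fails.
  j=2: holds
  j=3: holds
  j=4: holds
  j=5: holds
  j=6: fails
Holds on [2,5], so largest k = 3.

3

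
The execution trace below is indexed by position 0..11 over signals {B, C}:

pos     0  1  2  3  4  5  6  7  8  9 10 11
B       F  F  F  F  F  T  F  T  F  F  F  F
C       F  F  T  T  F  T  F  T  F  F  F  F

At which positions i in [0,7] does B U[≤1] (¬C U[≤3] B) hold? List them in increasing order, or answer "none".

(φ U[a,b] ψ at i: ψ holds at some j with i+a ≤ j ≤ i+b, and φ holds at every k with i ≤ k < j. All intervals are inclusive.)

4, 5, 6, 7

Evaluate at each i in [0,7]:
  i=0: ✗ (no rhs in [0,1])
  i=1: ✗ (no rhs in [1,2])
  i=2: ✗ (no rhs in [2,3])
  i=3: ✗ (lhs fails at k=3 before rhs at j=4)
  i=4: ✓ (rhs at j=4)
  i=5: ✓ (rhs at j=5)
  i=6: ✓ (rhs at j=6)
  i=7: ✓ (rhs at j=7)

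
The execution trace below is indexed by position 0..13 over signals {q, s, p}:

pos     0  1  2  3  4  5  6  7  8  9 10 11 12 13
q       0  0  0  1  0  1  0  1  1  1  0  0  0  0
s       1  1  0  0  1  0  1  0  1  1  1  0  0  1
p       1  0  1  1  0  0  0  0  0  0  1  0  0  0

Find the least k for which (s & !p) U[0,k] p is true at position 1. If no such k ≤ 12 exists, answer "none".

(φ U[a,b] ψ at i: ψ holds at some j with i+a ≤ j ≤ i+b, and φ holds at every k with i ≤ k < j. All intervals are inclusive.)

1

Need earliest j ≥ 1 with p, and (s & !p) at every k in [1,j-1].
  j=1: rhs fails.
  j=2: rhs holds; lhs holds on [1,1]. k = 1.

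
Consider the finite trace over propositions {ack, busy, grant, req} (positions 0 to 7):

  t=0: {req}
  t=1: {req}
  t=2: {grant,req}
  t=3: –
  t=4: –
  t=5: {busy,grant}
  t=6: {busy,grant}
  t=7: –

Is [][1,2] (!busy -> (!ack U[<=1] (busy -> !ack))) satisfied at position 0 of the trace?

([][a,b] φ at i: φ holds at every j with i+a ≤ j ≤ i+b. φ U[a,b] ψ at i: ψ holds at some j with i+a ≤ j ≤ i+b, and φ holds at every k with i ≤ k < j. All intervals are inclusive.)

Check (!busy -> (!ack U[<=1] (busy -> !ack))) at every j in [1,2]:
  j=1: antecedent true; consequent holds → ✓
  j=2: antecedent true; consequent holds → ✓
All positions satisfy it → formula holds.

True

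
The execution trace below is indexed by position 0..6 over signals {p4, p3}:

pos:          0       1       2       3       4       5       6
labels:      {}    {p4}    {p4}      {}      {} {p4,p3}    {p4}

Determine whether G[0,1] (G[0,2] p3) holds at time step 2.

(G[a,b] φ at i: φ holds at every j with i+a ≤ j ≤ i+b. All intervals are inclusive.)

Check G[0,2] p3 at every j in [2,3]:
  j=2: fails at 2
  j=3: fails at 3
Fails at j=2 → formula fails.

False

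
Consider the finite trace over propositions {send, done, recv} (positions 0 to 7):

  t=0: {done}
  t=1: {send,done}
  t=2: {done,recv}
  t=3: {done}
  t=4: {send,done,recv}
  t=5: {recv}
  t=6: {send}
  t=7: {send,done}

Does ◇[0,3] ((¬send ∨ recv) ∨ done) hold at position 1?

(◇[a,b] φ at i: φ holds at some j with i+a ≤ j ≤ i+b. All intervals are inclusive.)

Yes

Check ((¬send ∨ recv) ∨ done) at each j in [1,4]:
  j=1: true
  j=2: true
  j=3: true
  j=4: true
Found at j=1 → formula holds.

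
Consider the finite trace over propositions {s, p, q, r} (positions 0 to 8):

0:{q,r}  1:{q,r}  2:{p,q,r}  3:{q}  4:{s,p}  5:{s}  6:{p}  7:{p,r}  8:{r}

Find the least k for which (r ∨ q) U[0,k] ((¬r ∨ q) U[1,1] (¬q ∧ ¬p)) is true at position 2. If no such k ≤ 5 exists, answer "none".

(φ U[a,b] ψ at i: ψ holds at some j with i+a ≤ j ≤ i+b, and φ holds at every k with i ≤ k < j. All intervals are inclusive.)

2

Need earliest j ≥ 2 with ((¬r ∨ q) U[1,1] (¬q ∧ ¬p)), and (r ∨ q) at every k in [2,j-1].
  j=2: rhs fails.
  j=3: rhs fails.
  j=4: rhs holds; lhs holds on [2,3]. k = 2.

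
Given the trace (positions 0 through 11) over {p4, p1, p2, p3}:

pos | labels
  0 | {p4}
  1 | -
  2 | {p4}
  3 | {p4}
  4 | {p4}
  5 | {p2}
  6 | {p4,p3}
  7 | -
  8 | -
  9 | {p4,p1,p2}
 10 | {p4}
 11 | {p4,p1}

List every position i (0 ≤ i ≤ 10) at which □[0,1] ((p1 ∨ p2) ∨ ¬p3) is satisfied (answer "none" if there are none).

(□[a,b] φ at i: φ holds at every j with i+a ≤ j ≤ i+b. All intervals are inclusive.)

0, 1, 2, 3, 4, 7, 8, 9, 10

Evaluate at each i in [0,10]:
  i=0: ✓ (all of [0,1])
  i=1: ✓ (all of [1,2])
  i=2: ✓ (all of [2,3])
  i=3: ✓ (all of [3,4])
  i=4: ✓ (all of [4,5])
  i=5: ✗ (fails at j=6)
  i=6: ✗ (fails at j=6)
  i=7: ✓ (all of [7,8])
  i=8: ✓ (all of [8,9])
  i=9: ✓ (all of [9,10])
  i=10: ✓ (all of [10,11])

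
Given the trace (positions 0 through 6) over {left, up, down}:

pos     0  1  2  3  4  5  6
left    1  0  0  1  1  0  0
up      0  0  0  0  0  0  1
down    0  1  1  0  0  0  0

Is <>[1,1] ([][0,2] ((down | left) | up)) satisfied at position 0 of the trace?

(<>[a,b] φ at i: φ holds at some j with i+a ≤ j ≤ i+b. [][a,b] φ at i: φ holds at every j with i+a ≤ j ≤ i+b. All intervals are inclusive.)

Check [][0,2] ((down | left) | up) at each j in [1,1]:
  j=1: holds on [1,3]
Found at j=1 → formula holds.

Holds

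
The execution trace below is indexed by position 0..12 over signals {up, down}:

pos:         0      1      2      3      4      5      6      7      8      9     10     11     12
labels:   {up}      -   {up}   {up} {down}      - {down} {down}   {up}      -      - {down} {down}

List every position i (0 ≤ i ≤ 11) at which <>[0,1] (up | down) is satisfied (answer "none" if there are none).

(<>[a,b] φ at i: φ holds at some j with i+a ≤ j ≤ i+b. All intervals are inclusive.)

0, 1, 2, 3, 4, 5, 6, 7, 8, 10, 11

Evaluate at each i in [0,11]:
  i=0: ✓ (witness j=0)
  i=1: ✓ (witness j=2)
  i=2: ✓ (witness j=2)
  i=3: ✓ (witness j=3)
  i=4: ✓ (witness j=4)
  i=5: ✓ (witness j=6)
  i=6: ✓ (witness j=6)
  i=7: ✓ (witness j=7)
  i=8: ✓ (witness j=8)
  i=9: ✗ (none in [9,10])
  i=10: ✓ (witness j=11)
  i=11: ✓ (witness j=11)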